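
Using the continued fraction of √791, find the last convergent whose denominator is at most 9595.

101249/3600

√791 = [28; 8, 56, …] (period length 2).
Convergents:
  p_0/q_0 = 28/1
  p_1/q_1 = 225/8
  p_2/q_2 = 12628/449
  p_3/q_3 = 101249/3600
  p_4/q_4 = 5682572/202049
q_3 = 3600 ≤ 9595 < 202049 = q_4, so the answer is 101249/3600.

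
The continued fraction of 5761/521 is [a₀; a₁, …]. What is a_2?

2

5761 = 11·521 + 30   →  a_0 = 11
521 = 17·30 + 11   →  a_1 = 17
30 = 2·11 + 8   →  a_2 = 2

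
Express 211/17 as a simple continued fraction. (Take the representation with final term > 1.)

211 = 12·17 + 7
17 = 2·7 + 3
7 = 2·3 + 1
3 = 3·1 + 0  (stop)
So 211/17 = [12; 2, 2, 3].

[12; 2, 2, 3]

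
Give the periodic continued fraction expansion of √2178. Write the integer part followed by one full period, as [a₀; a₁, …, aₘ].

a₀ = ⌊√2178⌋ = 46.
With m₀=0, d₀=1 and mₖ₊₁ = dₖaₖ − mₖ, dₖ₊₁ = (n − mₖ₊₁²)/dₖ, aₖ₊₁ = ⌊(a₀+mₖ₊₁)/dₖ₊₁⌋:
  k=1: m=46, d=62, a=1
  k=2: m=16, d=31, a=2
  k=3: m=46, d=2, a=46
  k=4: m=46, d=31, a=2
  k=5: m=16, d=62, a=1
  k=6: m=46, d=1, a=92
d=1 and a=2a₀=92 at k=6, so the next step gives (m, d) = (46, 62) again — its k=1 value — and the period has length 6.

[46; 1, 2, 46, 2, 1, 92]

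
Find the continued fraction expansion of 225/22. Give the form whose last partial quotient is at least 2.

[10; 4, 2, 2]

225 = 10·22 + 5
22 = 4·5 + 2
5 = 2·2 + 1
2 = 2·1 + 0  (stop)
So 225/22 = [10; 4, 2, 2].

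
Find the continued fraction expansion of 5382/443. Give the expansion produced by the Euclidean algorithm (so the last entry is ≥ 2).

[12; 6, 1, 2, 2, 9]

5382 = 12×443 + 66
443 = 6×66 + 47
66 = 1×47 + 19
47 = 2×19 + 9
19 = 2×9 + 1
9 = 9×1 + 0  (stop)
So 5382/443 = [12; 6, 1, 2, 2, 9].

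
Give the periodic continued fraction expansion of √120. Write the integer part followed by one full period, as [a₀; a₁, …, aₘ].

a₀ = ⌊√120⌋ = 10.

[10; 1, 20]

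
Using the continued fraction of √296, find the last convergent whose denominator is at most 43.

671/39

√296 = [17; 4, 1, 7, 1, 4, 34, …] (period length 6).
Convergents:
  p_0/q_0 = 17/1
  p_1/q_1 = 69/4
  p_2/q_2 = 86/5
  p_3/q_3 = 671/39
  p_4/q_4 = 757/44
q_3 = 39 ≤ 43 < 44 = q_4, so the answer is 671/39.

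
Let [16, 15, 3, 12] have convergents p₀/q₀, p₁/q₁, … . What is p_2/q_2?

739/46

Using pₖ = aₖpₖ₋₁ + pₖ₋₂, qₖ = aₖqₖ₋₁ + qₖ₋₂ (with p₋₁=1, p₋₂=0, q₋₁=0, q₋₂=1):
  k=0: a=16, p=16, q=1
  k=1: a=15, p=241, q=15
  k=2: a=3, p=739, q=46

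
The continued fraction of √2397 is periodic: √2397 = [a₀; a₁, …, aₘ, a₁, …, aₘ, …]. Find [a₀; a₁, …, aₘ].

a₀ = ⌊√2397⌋ = 48.
With m₀=0, d₀=1 and mₖ₊₁ = dₖaₖ − mₖ, dₖ₊₁ = (n − mₖ₊₁²)/dₖ, aₖ₊₁ = ⌊(a₀+mₖ₊₁)/dₖ₊₁⌋:
  k=1: m=48, d=93, a=1
  k=2: m=45, d=4, a=23
  k=3: m=47, d=47, a=2
  k=4: m=47, d=4, a=23
  k=5: m=45, d=93, a=1
  k=6: m=48, d=1, a=96
d=1 and a=2a₀=96 at k=6, so the next step gives (m, d) = (48, 93) again — its k=1 value — and the period has length 6.

[48; 1, 23, 2, 23, 1, 96]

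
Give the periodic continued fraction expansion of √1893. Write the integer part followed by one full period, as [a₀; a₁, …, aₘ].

a₀ = ⌊√1893⌋ = 43.
With m₀=0, d₀=1 and mₖ₊₁ = dₖaₖ − mₖ, dₖ₊₁ = (n − mₖ₊₁²)/dₖ, aₖ₊₁ = ⌊(a₀+mₖ₊₁)/dₖ₊₁⌋:
  k=1: m=43, d=44, a=1
  k=2: m=1, d=43, a=1
  k=3: m=42, d=3, a=28
  k=4: m=42, d=43, a=1
  k=5: m=1, d=44, a=1
  k=6: m=43, d=1, a=86
d=1 and a=2a₀=86 at k=6, so the next step gives (m, d) = (43, 44) again — its k=1 value — and the period has length 6.

[43; 1, 1, 28, 1, 1, 86]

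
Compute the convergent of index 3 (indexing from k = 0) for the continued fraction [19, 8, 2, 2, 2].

803/42

Using pₖ = aₖpₖ₋₁ + pₖ₋₂, qₖ = aₖqₖ₋₁ + qₖ₋₂ (with p₋₁=1, p₋₂=0, q₋₁=0, q₋₂=1):
  k=0: a=19, p=19, q=1
  k=1: a=8, p=153, q=8
  k=2: a=2, p=325, q=17
  k=3: a=2, p=803, q=42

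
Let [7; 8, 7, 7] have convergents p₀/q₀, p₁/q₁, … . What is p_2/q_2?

406/57

Using pₖ = aₖpₖ₋₁ + pₖ₋₂, qₖ = aₖqₖ₋₁ + qₖ₋₂ (with p₋₁=1, p₋₂=0, q₋₁=0, q₋₂=1):
  k=0: a=7, p=7, q=1
  k=1: a=8, p=57, q=8
  k=2: a=7, p=406, q=57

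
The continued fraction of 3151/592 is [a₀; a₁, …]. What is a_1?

3151 = 5·592 + 191   →  a_0 = 5
592 = 3·191 + 19   →  a_1 = 3

3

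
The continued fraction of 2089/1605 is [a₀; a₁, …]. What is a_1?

3

2089 = 1·1605 + 484   →  a_0 = 1
1605 = 3·484 + 153   →  a_1 = 3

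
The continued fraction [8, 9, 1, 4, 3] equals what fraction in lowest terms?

1272/157

Fold from the inside: start with 3/1.
  4 + 1/3 = 13/3
  1 + 3/13 = 16/13
  9 + 13/16 = 157/16
  8 + 16/157 = 1272/157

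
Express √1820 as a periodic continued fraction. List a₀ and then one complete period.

[42; 1, 1, 1, 20, 1, 1, 1, 84]

a₀ = ⌊√1820⌋ = 42.
With m₀=0, d₀=1 and mₖ₊₁ = dₖaₖ − mₖ, dₖ₊₁ = (n − mₖ₊₁²)/dₖ, aₖ₊₁ = ⌊(a₀+mₖ₊₁)/dₖ₊₁⌋:
  k=1: m=42, d=56, a=1
  k=2: m=14, d=29, a=1
  k=3: m=15, d=55, a=1
  k=4: m=40, d=4, a=20
  k=5: m=40, d=55, a=1
  k=6: m=15, d=29, a=1
  k=7: m=14, d=56, a=1
  k=8: m=42, d=1, a=84
d=1 and a=2a₀=84 at k=8, so the next step gives (m, d) = (42, 56) again — its k=1 value — and the period has length 8.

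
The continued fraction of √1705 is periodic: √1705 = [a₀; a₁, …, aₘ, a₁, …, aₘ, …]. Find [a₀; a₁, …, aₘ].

a₀ = ⌊√1705⌋ = 41.
With m₀=0, d₀=1 and mₖ₊₁ = dₖaₖ − mₖ, dₖ₊₁ = (n − mₖ₊₁²)/dₖ, aₖ₊₁ = ⌊(a₀+mₖ₊₁)/dₖ₊₁⌋:
  k=1: m=41, d=24, a=3
  k=2: m=31, d=31, a=2
  k=3: m=31, d=24, a=3
  k=4: m=41, d=1, a=82
d=1 and a=2a₀=82 at k=4, so the next step gives (m, d) = (41, 24) again — its k=1 value — and the period has length 4.

[41; 3, 2, 3, 82]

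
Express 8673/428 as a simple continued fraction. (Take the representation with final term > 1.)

8673 = 20·428 + 113
428 = 3·113 + 89
113 = 1·89 + 24
89 = 3·24 + 17
24 = 1·17 + 7
17 = 2·7 + 3
7 = 2·3 + 1
3 = 3·1 + 0  (stop)
So 8673/428 = [20; 3, 1, 3, 1, 2, 2, 3].

[20; 3, 1, 3, 1, 2, 2, 3]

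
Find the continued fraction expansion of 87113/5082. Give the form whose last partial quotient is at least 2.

87113 = 17·5082 + 719
5082 = 7·719 + 49
719 = 14·49 + 33
49 = 1·33 + 16
33 = 2·16 + 1
16 = 16·1 + 0  (stop)
So 87113/5082 = [17; 7, 14, 1, 2, 16].

[17; 7, 14, 1, 2, 16]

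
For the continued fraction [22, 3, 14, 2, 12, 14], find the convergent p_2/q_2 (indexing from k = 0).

960/43

Using pₖ = aₖpₖ₋₁ + pₖ₋₂, qₖ = aₖqₖ₋₁ + qₖ₋₂ (with p₋₁=1, p₋₂=0, q₋₁=0, q₋₂=1):
  k=0: a=22, p=22, q=1
  k=1: a=3, p=67, q=3
  k=2: a=14, p=960, q=43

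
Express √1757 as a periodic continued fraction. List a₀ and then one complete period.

[41; 1, 10, 1, 82]

a₀ = ⌊√1757⌋ = 41.
With m₀=0, d₀=1 and mₖ₊₁ = dₖaₖ − mₖ, dₖ₊₁ = (n − mₖ₊₁²)/dₖ, aₖ₊₁ = ⌊(a₀+mₖ₊₁)/dₖ₊₁⌋:
  k=1: m=41, d=76, a=1
  k=2: m=35, d=7, a=10
  k=3: m=35, d=76, a=1
  k=4: m=41, d=1, a=82
d=1 and a=2a₀=82 at k=4, so the next step gives (m, d) = (41, 76) again — its k=1 value — and the period has length 4.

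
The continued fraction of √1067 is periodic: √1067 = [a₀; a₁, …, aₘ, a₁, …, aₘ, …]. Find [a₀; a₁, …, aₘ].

[32; 1, 1, 1, 64]

a₀ = ⌊√1067⌋ = 32.
With m₀=0, d₀=1 and mₖ₊₁ = dₖaₖ − mₖ, dₖ₊₁ = (n − mₖ₊₁²)/dₖ, aₖ₊₁ = ⌊(a₀+mₖ₊₁)/dₖ₊₁⌋:
  k=1: m=32, d=43, a=1
  k=2: m=11, d=22, a=1
  k=3: m=11, d=43, a=1
  k=4: m=32, d=1, a=64
d=1 and a=2a₀=64 at k=4, so the next step gives (m, d) = (32, 43) again — its k=1 value — and the period has length 4.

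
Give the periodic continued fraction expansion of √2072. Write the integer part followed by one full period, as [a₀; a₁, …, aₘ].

[45; 1, 1, 12, 1, 1, 90]

a₀ = ⌊√2072⌋ = 45.
With m₀=0, d₀=1 and mₖ₊₁ = dₖaₖ − mₖ, dₖ₊₁ = (n − mₖ₊₁²)/dₖ, aₖ₊₁ = ⌊(a₀+mₖ₊₁)/dₖ₊₁⌋:
  k=1: m=45, d=47, a=1
  k=2: m=2, d=44, a=1
  k=3: m=42, d=7, a=12
  k=4: m=42, d=44, a=1
  k=5: m=2, d=47, a=1
  k=6: m=45, d=1, a=90
d=1 and a=2a₀=90 at k=6, so the next step gives (m, d) = (45, 47) again — its k=1 value — and the period has length 6.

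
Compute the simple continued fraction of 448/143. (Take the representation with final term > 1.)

[3; 7, 1, 1, 9]

448 = 3·143 + 19
143 = 7·19 + 10
19 = 1·10 + 9
10 = 1·9 + 1
9 = 9·1 + 0  (stop)
So 448/143 = [3; 7, 1, 1, 9].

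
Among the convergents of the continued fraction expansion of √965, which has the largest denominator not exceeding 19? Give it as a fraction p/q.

√965 = [31; 15, 1, 1, 15, 62, …] (period length 5).
Convergents:
  p_0/q_0 = 31/1
  p_1/q_1 = 466/15
  p_2/q_2 = 497/16
  p_3/q_3 = 963/31
q_2 = 16 ≤ 19 < 31 = q_3, so the answer is 497/16.

497/16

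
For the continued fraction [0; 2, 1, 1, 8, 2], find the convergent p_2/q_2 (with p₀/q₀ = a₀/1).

1/3

Using pₖ = aₖpₖ₋₁ + pₖ₋₂, qₖ = aₖqₖ₋₁ + qₖ₋₂ (with p₋₁=1, p₋₂=0, q₋₁=0, q₋₂=1):
  k=0: a=0, p=0, q=1
  k=1: a=2, p=1, q=2
  k=2: a=1, p=1, q=3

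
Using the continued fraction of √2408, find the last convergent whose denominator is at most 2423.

√2408 = [49; 14, 98, …] (period length 2).
Convergents:
  p_0/q_0 = 49/1
  p_1/q_1 = 687/14
  p_2/q_2 = 67375/1373
  p_3/q_3 = 943937/19236
q_2 = 1373 ≤ 2423 < 19236 = q_3, so the answer is 67375/1373.

67375/1373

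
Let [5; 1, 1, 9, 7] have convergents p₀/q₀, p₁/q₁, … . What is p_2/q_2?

Using pₖ = aₖpₖ₋₁ + pₖ₋₂, qₖ = aₖqₖ₋₁ + qₖ₋₂ (with p₋₁=1, p₋₂=0, q₋₁=0, q₋₂=1):
  k=0: a=5, p=5, q=1
  k=1: a=1, p=6, q=1
  k=2: a=1, p=11, q=2

11/2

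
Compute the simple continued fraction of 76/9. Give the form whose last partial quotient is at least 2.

76 = 8·9 + 4
9 = 2·4 + 1
4 = 4·1 + 0  (stop)
So 76/9 = [8; 2, 4].

[8; 2, 4]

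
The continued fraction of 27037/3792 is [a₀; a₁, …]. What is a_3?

27037 = 7·3792 + 493   →  a_0 = 7
3792 = 7·493 + 341   →  a_1 = 7
493 = 1·341 + 152   →  a_2 = 1
341 = 2·152 + 37   →  a_3 = 2

2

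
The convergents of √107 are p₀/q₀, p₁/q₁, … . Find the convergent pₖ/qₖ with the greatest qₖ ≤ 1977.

19571/1892

√107 = [10; 2, 1, 9, 1, 2, 20, …] (period length 6).
Convergents:
  p_0/q_0 = 10/1
  p_1/q_1 = 21/2
  p_2/q_2 = 31/3
  p_3/q_3 = 300/29
  p_4/q_4 = 331/32
  p_5/q_5 = 962/93
  p_6/q_6 = 19571/1892
  p_7/q_7 = 40104/3877
q_6 = 1892 ≤ 1977 < 3877 = q_7, so the answer is 19571/1892.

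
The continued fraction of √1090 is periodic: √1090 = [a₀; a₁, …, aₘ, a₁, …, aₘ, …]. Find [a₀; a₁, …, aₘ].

[33; 66]

a₀ = ⌊√1090⌋ = 33.
With m₀=0, d₀=1 and mₖ₊₁ = dₖaₖ − mₖ, dₖ₊₁ = (n − mₖ₊₁²)/dₖ, aₖ₊₁ = ⌊(a₀+mₖ₊₁)/dₖ₊₁⌋:
  k=1: m=33, d=1, a=66
d=1 and a=2a₀=66 at k=1, so the next step gives (m, d) = (33, 1) again — its k=1 value — and the period has length 1.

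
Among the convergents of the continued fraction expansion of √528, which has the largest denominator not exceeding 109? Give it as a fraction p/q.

1057/46

√528 = [22; 1, 44, …] (period length 2).
Convergents:
  p_0/q_0 = 22/1
  p_1/q_1 = 23/1
  p_2/q_2 = 1034/45
  p_3/q_3 = 1057/46
  p_4/q_4 = 47542/2069
q_3 = 46 ≤ 109 < 2069 = q_4, so the answer is 1057/46.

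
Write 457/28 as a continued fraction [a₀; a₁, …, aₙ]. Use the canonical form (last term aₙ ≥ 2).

457 = 16×28 + 9
28 = 3×9 + 1
9 = 9×1 + 0  (stop)
So 457/28 = [16; 3, 9].

[16; 3, 9]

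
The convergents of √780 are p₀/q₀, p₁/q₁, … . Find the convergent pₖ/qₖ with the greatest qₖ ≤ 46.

391/14

√780 = [27; 1, 12, 1, 54, …] (period length 4).
Convergents:
  p_0/q_0 = 27/1
  p_1/q_1 = 28/1
  p_2/q_2 = 363/13
  p_3/q_3 = 391/14
  p_4/q_4 = 21477/769
q_3 = 14 ≤ 46 < 769 = q_4, so the answer is 391/14.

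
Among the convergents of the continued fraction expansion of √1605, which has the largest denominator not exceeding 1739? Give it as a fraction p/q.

√1605 = [40; 16, 80, …] (period length 2).
Convergents:
  p_0/q_0 = 40/1
  p_1/q_1 = 641/16
  p_2/q_2 = 51320/1281
  p_3/q_3 = 821761/20512
q_2 = 1281 ≤ 1739 < 20512 = q_3, so the answer is 51320/1281.

51320/1281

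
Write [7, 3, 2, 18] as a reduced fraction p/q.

Using pₖ = aₖpₖ₋₁ + pₖ₋₂ and qₖ = aₖqₖ₋₁ + qₖ₋₂:
  k=0: a=7, p=7, q=1
  k=1: a=3, p=22, q=3
  k=2: a=2, p=51, q=7
  k=3: a=18, p=940, q=129

940/129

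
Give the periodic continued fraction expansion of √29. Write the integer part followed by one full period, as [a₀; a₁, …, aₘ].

a₀ = ⌊√29⌋ = 5.
With m₀=0, d₀=1 and mₖ₊₁ = dₖaₖ − mₖ, dₖ₊₁ = (n − mₖ₊₁²)/dₖ, aₖ₊₁ = ⌊(a₀+mₖ₊₁)/dₖ₊₁⌋:
  k=1: m=5, d=4, a=2
  k=2: m=3, d=5, a=1
  k=3: m=2, d=5, a=1
  k=4: m=3, d=4, a=2
  k=5: m=5, d=1, a=10
d=1 and a=2a₀=10 at k=5, so the next step gives (m, d) = (5, 4) again — its k=1 value — and the period has length 5.

[5; 2, 1, 1, 2, 10]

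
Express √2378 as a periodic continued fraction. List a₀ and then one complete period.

[48; 1, 3, 3, 1, 96]

a₀ = ⌊√2378⌋ = 48.
With m₀=0, d₀=1 and mₖ₊₁ = dₖaₖ − mₖ, dₖ₊₁ = (n − mₖ₊₁²)/dₖ, aₖ₊₁ = ⌊(a₀+mₖ₊₁)/dₖ₊₁⌋:
  k=1: m=48, d=74, a=1
  k=2: m=26, d=23, a=3
  k=3: m=43, d=23, a=3
  k=4: m=26, d=74, a=1
  k=5: m=48, d=1, a=96
d=1 and a=2a₀=96 at k=5, so the next step gives (m, d) = (48, 74) again — its k=1 value — and the period has length 5.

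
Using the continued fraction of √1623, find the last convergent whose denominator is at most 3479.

53017/1316

√1623 = [40; 3, 2, 26, 2, 3, 80, …] (period length 6).
Convergents:
  p_0/q_0 = 40/1
  p_1/q_1 = 121/3
  p_2/q_2 = 282/7
  p_3/q_3 = 7453/185
  p_4/q_4 = 15188/377
  p_5/q_5 = 53017/1316
  p_6/q_6 = 4256548/105657
q_5 = 1316 ≤ 3479 < 105657 = q_6, so the answer is 53017/1316.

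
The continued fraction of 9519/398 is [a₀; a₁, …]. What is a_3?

9519 = 23·398 + 365   →  a_0 = 23
398 = 1·365 + 33   →  a_1 = 1
365 = 11·33 + 2   →  a_2 = 11
33 = 16·2 + 1   →  a_3 = 16

16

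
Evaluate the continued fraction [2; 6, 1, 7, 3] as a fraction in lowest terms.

369/172

Fold from the inside: start with 3/1.
  7 + 1/3 = 22/3
  1 + 3/22 = 25/22
  6 + 22/25 = 172/25
  2 + 25/172 = 369/172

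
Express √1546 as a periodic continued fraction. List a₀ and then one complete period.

a₀ = ⌊√1546⌋ = 39.
With m₀=0, d₀=1 and mₖ₊₁ = dₖaₖ − mₖ, dₖ₊₁ = (n − mₖ₊₁²)/dₖ, aₖ₊₁ = ⌊(a₀+mₖ₊₁)/dₖ₊₁⌋:
  k=1: m=39, d=25, a=3
  k=2: m=36, d=10, a=7
  k=3: m=34, d=39, a=1
  k=4: m=5, d=39, a=1
  k=5: m=34, d=10, a=7
  k=6: m=36, d=25, a=3
  k=7: m=39, d=1, a=78
d=1 and a=2a₀=78 at k=7, so the next step gives (m, d) = (39, 25) again — its k=1 value — and the period has length 7.

[39; 3, 7, 1, 1, 7, 3, 78]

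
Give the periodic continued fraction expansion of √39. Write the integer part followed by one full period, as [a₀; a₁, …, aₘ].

[6; 4, 12]

a₀ = ⌊√39⌋ = 6.
With m₀=0, d₀=1 and mₖ₊₁ = dₖaₖ − mₖ, dₖ₊₁ = (n − mₖ₊₁²)/dₖ, aₖ₊₁ = ⌊(a₀+mₖ₊₁)/dₖ₊₁⌋:
  k=1: m=6, d=3, a=4
  k=2: m=6, d=1, a=12
d=1 and a=2a₀=12 at k=2, so the next step gives (m, d) = (6, 3) again — its k=1 value — and the period has length 2.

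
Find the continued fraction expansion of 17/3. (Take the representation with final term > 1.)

[5; 1, 2]

17 = 5×3 + 2
3 = 1×2 + 1
2 = 2×1 + 0  (stop)
So 17/3 = [5; 1, 2].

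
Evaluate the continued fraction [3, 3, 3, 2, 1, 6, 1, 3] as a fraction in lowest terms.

Fold from the inside: start with 3/1.
  1 + 1/3 = 4/3
  6 + 3/4 = 27/4
  1 + 4/27 = 31/27
  2 + 27/31 = 89/31
  3 + 31/89 = 298/89
  3 + 89/298 = 983/298
  3 + 298/983 = 3247/983

3247/983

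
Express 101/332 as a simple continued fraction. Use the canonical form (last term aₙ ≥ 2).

[0; 3, 3, 2, 14]

101 = 0×332 + 101
332 = 3×101 + 29
101 = 3×29 + 14
29 = 2×14 + 1
14 = 14×1 + 0  (stop)
So 101/332 = [0; 3, 3, 2, 14].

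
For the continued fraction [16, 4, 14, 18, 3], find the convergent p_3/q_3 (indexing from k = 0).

16733/1030

Using pₖ = aₖpₖ₋₁ + pₖ₋₂, qₖ = aₖqₖ₋₁ + qₖ₋₂ (with p₋₁=1, p₋₂=0, q₋₁=0, q₋₂=1):
  k=0: a=16, p=16, q=1
  k=1: a=4, p=65, q=4
  k=2: a=14, p=926, q=57
  k=3: a=18, p=16733, q=1030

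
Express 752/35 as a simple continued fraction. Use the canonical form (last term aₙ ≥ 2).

752 = 21·35 + 17
35 = 2·17 + 1
17 = 17·1 + 0  (stop)
So 752/35 = [21; 2, 17].

[21; 2, 17]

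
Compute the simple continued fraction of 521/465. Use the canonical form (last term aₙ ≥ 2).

[1; 8, 3, 3, 2, 2]

521 = 1*465 + 56
465 = 8*56 + 17
56 = 3*17 + 5
17 = 3*5 + 2
5 = 2*2 + 1
2 = 2*1 + 0  (stop)
So 521/465 = [1; 8, 3, 3, 2, 2].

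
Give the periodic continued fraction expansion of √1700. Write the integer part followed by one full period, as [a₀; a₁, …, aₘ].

a₀ = ⌊√1700⌋ = 41.
With m₀=0, d₀=1 and mₖ₊₁ = dₖaₖ − mₖ, dₖ₊₁ = (n − mₖ₊₁²)/dₖ, aₖ₊₁ = ⌊(a₀+mₖ₊₁)/dₖ₊₁⌋:
  k=1: m=41, d=19, a=4
  k=2: m=35, d=25, a=3
  k=3: m=40, d=4, a=20
  k=4: m=40, d=25, a=3
  k=5: m=35, d=19, a=4
  k=6: m=41, d=1, a=82
d=1 and a=2a₀=82 at k=6, so the next step gives (m, d) = (41, 19) again — its k=1 value — and the period has length 6.

[41; 4, 3, 20, 3, 4, 82]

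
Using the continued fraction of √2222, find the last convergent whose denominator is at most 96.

1367/29

√2222 = [47; 7, 4, 7, 94, …] (period length 4).
Convergents:
  p_0/q_0 = 47/1
  p_1/q_1 = 330/7
  p_2/q_2 = 1367/29
  p_3/q_3 = 9899/210
q_2 = 29 ≤ 96 < 210 = q_3, so the answer is 1367/29.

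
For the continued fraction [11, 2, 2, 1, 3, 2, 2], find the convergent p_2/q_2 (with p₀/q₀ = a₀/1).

Using pₖ = aₖpₖ₋₁ + pₖ₋₂, qₖ = aₖqₖ₋₁ + qₖ₋₂ (with p₋₁=1, p₋₂=0, q₋₁=0, q₋₂=1):
  k=0: a=11, p=11, q=1
  k=1: a=2, p=23, q=2
  k=2: a=2, p=57, q=5

57/5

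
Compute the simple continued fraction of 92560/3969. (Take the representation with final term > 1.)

[23; 3, 8, 2, 18, 4]

92560 = 23*3969 + 1273
3969 = 3*1273 + 150
1273 = 8*150 + 73
150 = 2*73 + 4
73 = 18*4 + 1
4 = 4*1 + 0  (stop)
So 92560/3969 = [23; 3, 8, 2, 18, 4].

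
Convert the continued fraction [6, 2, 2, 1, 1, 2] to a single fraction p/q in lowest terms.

Using pₖ = aₖpₖ₋₁ + pₖ₋₂ and qₖ = aₖqₖ₋₁ + qₖ₋₂:
  k=0: a=6, p=6, q=1
  k=1: a=2, p=13, q=2
  k=2: a=2, p=32, q=5
  k=3: a=1, p=45, q=7
  k=4: a=1, p=77, q=12
  k=5: a=2, p=199, q=31

199/31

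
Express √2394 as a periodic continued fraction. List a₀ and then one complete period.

[48; 1, 12, 1, 96]

a₀ = ⌊√2394⌋ = 48.
With m₀=0, d₀=1 and mₖ₊₁ = dₖaₖ − mₖ, dₖ₊₁ = (n − mₖ₊₁²)/dₖ, aₖ₊₁ = ⌊(a₀+mₖ₊₁)/dₖ₊₁⌋:
  k=1: m=48, d=90, a=1
  k=2: m=42, d=7, a=12
  k=3: m=42, d=90, a=1
  k=4: m=48, d=1, a=96
d=1 and a=2a₀=96 at k=4, so the next step gives (m, d) = (48, 90) again — its k=1 value — and the period has length 4.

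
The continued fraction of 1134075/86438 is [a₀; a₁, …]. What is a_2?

3

1134075 = 13·86438 + 10381   →  a_0 = 13
86438 = 8·10381 + 3390   →  a_1 = 8
10381 = 3·3390 + 211   →  a_2 = 3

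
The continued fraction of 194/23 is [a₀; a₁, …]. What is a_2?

3

194 = 8·23 + 10   →  a_0 = 8
23 = 2·10 + 3   →  a_1 = 2
10 = 3·3 + 1   →  a_2 = 3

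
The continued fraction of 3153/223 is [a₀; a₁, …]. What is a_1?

3153 = 14·223 + 31   →  a_0 = 14
223 = 7·31 + 6   →  a_1 = 7

7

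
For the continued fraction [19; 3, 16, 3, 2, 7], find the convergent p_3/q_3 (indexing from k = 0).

Using pₖ = aₖpₖ₋₁ + pₖ₋₂, qₖ = aₖqₖ₋₁ + qₖ₋₂ (with p₋₁=1, p₋₂=0, q₋₁=0, q₋₂=1):
  k=0: a=19, p=19, q=1
  k=1: a=3, p=58, q=3
  k=2: a=16, p=947, q=49
  k=3: a=3, p=2899, q=150

2899/150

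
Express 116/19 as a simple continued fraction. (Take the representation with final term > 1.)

[6; 9, 2]

116 = 6·19 + 2
19 = 9·2 + 1
2 = 2·1 + 0  (stop)
So 116/19 = [6; 9, 2].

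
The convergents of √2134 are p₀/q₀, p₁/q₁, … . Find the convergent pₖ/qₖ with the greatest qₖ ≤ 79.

1894/41

√2134 = [46; 5, 8, 5, 92, …] (period length 4).
Convergents:
  p_0/q_0 = 46/1
  p_1/q_1 = 231/5
  p_2/q_2 = 1894/41
  p_3/q_3 = 9701/210
q_2 = 41 ≤ 79 < 210 = q_3, so the answer is 1894/41.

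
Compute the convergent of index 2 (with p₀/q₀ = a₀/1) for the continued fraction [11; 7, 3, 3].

245/22

Using pₖ = aₖpₖ₋₁ + pₖ₋₂, qₖ = aₖqₖ₋₁ + qₖ₋₂ (with p₋₁=1, p₋₂=0, q₋₁=0, q₋₂=1):
  k=0: a=11, p=11, q=1
  k=1: a=7, p=78, q=7
  k=2: a=3, p=245, q=22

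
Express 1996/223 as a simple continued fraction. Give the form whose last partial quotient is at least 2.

1996 = 8·223 + 212
223 = 1·212 + 11
212 = 19·11 + 3
11 = 3·3 + 2
3 = 1·2 + 1
2 = 2·1 + 0  (stop)
So 1996/223 = [8; 1, 19, 3, 1, 2].

[8; 1, 19, 3, 1, 2]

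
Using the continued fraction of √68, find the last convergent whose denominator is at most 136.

√68 = [8; 4, 16, …] (period length 2).
Convergents:
  p_0/q_0 = 8/1
  p_1/q_1 = 33/4
  p_2/q_2 = 536/65
  p_3/q_3 = 2177/264
q_2 = 65 ≤ 136 < 264 = q_3, so the answer is 536/65.

536/65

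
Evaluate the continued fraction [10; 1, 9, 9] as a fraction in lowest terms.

Using pₖ = aₖpₖ₋₁ + pₖ₋₂ and qₖ = aₖqₖ₋₁ + qₖ₋₂:
  k=0: a=10, p=10, q=1
  k=1: a=1, p=11, q=1
  k=2: a=9, p=109, q=10
  k=3: a=9, p=992, q=91

992/91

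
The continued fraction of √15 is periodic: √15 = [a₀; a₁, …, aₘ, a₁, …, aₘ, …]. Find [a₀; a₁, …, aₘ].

a₀ = ⌊√15⌋ = 3.
With m₀=0, d₀=1 and mₖ₊₁ = dₖaₖ − mₖ, dₖ₊₁ = (n − mₖ₊₁²)/dₖ, aₖ₊₁ = ⌊(a₀+mₖ₊₁)/dₖ₊₁⌋:
  k=1: m=3, d=6, a=1
  k=2: m=3, d=1, a=6
d=1 and a=2a₀=6 at k=2, so the next step gives (m, d) = (3, 6) again — its k=1 value — and the period has length 2.

[3; 1, 6]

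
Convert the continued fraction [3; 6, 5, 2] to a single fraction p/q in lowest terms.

215/68

Using pₖ = aₖpₖ₋₁ + pₖ₋₂ and qₖ = aₖqₖ₋₁ + qₖ₋₂:
  k=0: a=3, p=3, q=1
  k=1: a=6, p=19, q=6
  k=2: a=5, p=98, q=31
  k=3: a=2, p=215, q=68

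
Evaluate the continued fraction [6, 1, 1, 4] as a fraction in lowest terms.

Fold from the inside: start with 4/1.
  1 + 1/4 = 5/4
  1 + 4/5 = 9/5
  6 + 5/9 = 59/9

59/9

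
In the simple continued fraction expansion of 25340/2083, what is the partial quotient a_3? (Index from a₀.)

9

25340 = 12·2083 + 344   →  a_0 = 12
2083 = 6·344 + 19   →  a_1 = 6
344 = 18·19 + 2   →  a_2 = 18
19 = 9·2 + 1   →  a_3 = 9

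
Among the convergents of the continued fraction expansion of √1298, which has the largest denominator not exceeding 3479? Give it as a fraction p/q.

√1298 = [36; 36, 72, …] (period length 2).
Convergents:
  p_0/q_0 = 36/1
  p_1/q_1 = 1297/36
  p_2/q_2 = 93420/2593
  p_3/q_3 = 3364417/93384
q_2 = 2593 ≤ 3479 < 93384 = q_3, so the answer is 93420/2593.

93420/2593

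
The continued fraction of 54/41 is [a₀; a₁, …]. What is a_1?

3

54 = 1·41 + 13   →  a_0 = 1
41 = 3·13 + 2   →  a_1 = 3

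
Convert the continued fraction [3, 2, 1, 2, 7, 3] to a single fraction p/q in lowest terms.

Using pₖ = aₖpₖ₋₁ + pₖ₋₂ and qₖ = aₖqₖ₋₁ + qₖ₋₂:
  k=0: a=3, p=3, q=1
  k=1: a=2, p=7, q=2
  k=2: a=1, p=10, q=3
  k=3: a=2, p=27, q=8
  k=4: a=7, p=199, q=59
  k=5: a=3, p=624, q=185

624/185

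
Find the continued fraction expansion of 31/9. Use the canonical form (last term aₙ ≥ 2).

31 = 3·9 + 4
9 = 2·4 + 1
4 = 4·1 + 0  (stop)
So 31/9 = [3; 2, 4].

[3; 2, 4]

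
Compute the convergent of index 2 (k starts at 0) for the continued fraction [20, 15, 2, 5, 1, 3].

Using pₖ = aₖpₖ₋₁ + pₖ₋₂, qₖ = aₖqₖ₋₁ + qₖ₋₂ (with p₋₁=1, p₋₂=0, q₋₁=0, q₋₂=1):
  k=0: a=20, p=20, q=1
  k=1: a=15, p=301, q=15
  k=2: a=2, p=622, q=31

622/31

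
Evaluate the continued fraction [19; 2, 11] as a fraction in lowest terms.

448/23

Using pₖ = aₖpₖ₋₁ + pₖ₋₂ and qₖ = aₖqₖ₋₁ + qₖ₋₂:
  k=0: a=19, p=19, q=1
  k=1: a=2, p=39, q=2
  k=2: a=11, p=448, q=23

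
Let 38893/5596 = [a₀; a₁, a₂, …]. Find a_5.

38893 = 6·5596 + 5317   →  a_0 = 6
5596 = 1·5317 + 279   →  a_1 = 1
5317 = 19·279 + 16   →  a_2 = 19
279 = 17·16 + 7   →  a_3 = 17
16 = 2·7 + 2   →  a_4 = 2
7 = 3·2 + 1   →  a_5 = 3

3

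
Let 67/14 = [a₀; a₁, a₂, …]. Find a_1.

1

67 = 4·14 + 11   →  a_0 = 4
14 = 1·11 + 3   →  a_1 = 1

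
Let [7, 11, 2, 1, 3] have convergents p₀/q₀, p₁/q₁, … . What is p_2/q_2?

163/23

Using pₖ = aₖpₖ₋₁ + pₖ₋₂, qₖ = aₖqₖ₋₁ + qₖ₋₂ (with p₋₁=1, p₋₂=0, q₋₁=0, q₋₂=1):
  k=0: a=7, p=7, q=1
  k=1: a=11, p=78, q=11
  k=2: a=2, p=163, q=23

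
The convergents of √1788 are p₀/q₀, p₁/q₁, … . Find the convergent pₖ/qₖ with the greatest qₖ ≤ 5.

√1788 = [42; 3, 1, 1, 20, 1, 1, 3, 84, …] (period length 8).
Convergents:
  p_0/q_0 = 42/1
  p_1/q_1 = 127/3
  p_2/q_2 = 169/4
  p_3/q_3 = 296/7
q_2 = 4 ≤ 5 < 7 = q_3, so the answer is 169/4.

169/4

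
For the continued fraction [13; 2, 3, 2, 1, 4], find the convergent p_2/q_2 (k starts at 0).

94/7

Using pₖ = aₖpₖ₋₁ + pₖ₋₂, qₖ = aₖqₖ₋₁ + qₖ₋₂ (with p₋₁=1, p₋₂=0, q₋₁=0, q₋₂=1):
  k=0: a=13, p=13, q=1
  k=1: a=2, p=27, q=2
  k=2: a=3, p=94, q=7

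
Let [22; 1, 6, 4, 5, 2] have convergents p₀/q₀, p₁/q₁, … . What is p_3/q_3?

663/29

Using pₖ = aₖpₖ₋₁ + pₖ₋₂, qₖ = aₖqₖ₋₁ + qₖ₋₂ (with p₋₁=1, p₋₂=0, q₋₁=0, q₋₂=1):
  k=0: a=22, p=22, q=1
  k=1: a=1, p=23, q=1
  k=2: a=6, p=160, q=7
  k=3: a=4, p=663, q=29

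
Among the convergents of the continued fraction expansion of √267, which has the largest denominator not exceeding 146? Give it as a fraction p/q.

√267 = [16; 2, 1, 15, 1, 2, 32, …] (period length 6).
Convergents:
  p_0/q_0 = 16/1
  p_1/q_1 = 33/2
  p_2/q_2 = 49/3
  p_3/q_3 = 768/47
  p_4/q_4 = 817/50
  p_5/q_5 = 2402/147
q_4 = 50 ≤ 146 < 147 = q_5, so the answer is 817/50.

817/50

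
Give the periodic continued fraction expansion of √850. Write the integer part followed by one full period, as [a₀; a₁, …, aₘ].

a₀ = ⌊√850⌋ = 29.
With m₀=0, d₀=1 and mₖ₊₁ = dₖaₖ − mₖ, dₖ₊₁ = (n − mₖ₊₁²)/dₖ, aₖ₊₁ = ⌊(a₀+mₖ₊₁)/dₖ₊₁⌋:
  k=1: m=29, d=9, a=6
  k=2: m=25, d=25, a=2
  k=3: m=25, d=9, a=6
  k=4: m=29, d=1, a=58
d=1 and a=2a₀=58 at k=4, so the next step gives (m, d) = (29, 9) again — its k=1 value — and the period has length 4.

[29; 6, 2, 6, 58]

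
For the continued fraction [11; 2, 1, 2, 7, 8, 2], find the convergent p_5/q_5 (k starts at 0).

5459/480

Using pₖ = aₖpₖ₋₁ + pₖ₋₂, qₖ = aₖqₖ₋₁ + qₖ₋₂ (with p₋₁=1, p₋₂=0, q₋₁=0, q₋₂=1):
  k=0: a=11, p=11, q=1
  k=1: a=2, p=23, q=2
  k=2: a=1, p=34, q=3
  k=3: a=2, p=91, q=8
  k=4: a=7, p=671, q=59
  k=5: a=8, p=5459, q=480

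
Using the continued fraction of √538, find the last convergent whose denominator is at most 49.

√538 = [23; 5, 7, 1, 1, 7, 5, 46, …] (period length 7).
Convergents:
  p_0/q_0 = 23/1
  p_1/q_1 = 116/5
  p_2/q_2 = 835/36
  p_3/q_3 = 951/41
  p_4/q_4 = 1786/77
q_3 = 41 ≤ 49 < 77 = q_4, so the answer is 951/41.

951/41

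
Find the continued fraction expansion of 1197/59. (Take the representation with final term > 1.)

1197 = 20×59 + 17
59 = 3×17 + 8
17 = 2×8 + 1
8 = 8×1 + 0  (stop)
So 1197/59 = [20; 3, 2, 8].

[20; 3, 2, 8]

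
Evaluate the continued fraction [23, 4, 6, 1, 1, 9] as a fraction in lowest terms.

11969/515

Using pₖ = aₖpₖ₋₁ + pₖ₋₂ and qₖ = aₖqₖ₋₁ + qₖ₋₂:
  k=0: a=23, p=23, q=1
  k=1: a=4, p=93, q=4
  k=2: a=6, p=581, q=25
  k=3: a=1, p=674, q=29
  k=4: a=1, p=1255, q=54
  k=5: a=9, p=11969, q=515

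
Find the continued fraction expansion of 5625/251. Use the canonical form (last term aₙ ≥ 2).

[22; 2, 2, 3, 2, 6]

5625 = 22*251 + 103
251 = 2*103 + 45
103 = 2*45 + 13
45 = 3*13 + 6
13 = 2*6 + 1
6 = 6*1 + 0  (stop)
So 5625/251 = [22; 2, 2, 3, 2, 6].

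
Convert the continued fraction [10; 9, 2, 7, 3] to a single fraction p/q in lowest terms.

4497/445

Fold from the inside: start with 3/1.
  7 + 1/3 = 22/3
  2 + 3/22 = 47/22
  9 + 22/47 = 445/47
  10 + 47/445 = 4497/445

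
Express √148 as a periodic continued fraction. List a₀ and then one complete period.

[12; 6, 24]

a₀ = ⌊√148⌋ = 12.
With m₀=0, d₀=1 and mₖ₊₁ = dₖaₖ − mₖ, dₖ₊₁ = (n − mₖ₊₁²)/dₖ, aₖ₊₁ = ⌊(a₀+mₖ₊₁)/dₖ₊₁⌋:
  k=1: m=12, d=4, a=6
  k=2: m=12, d=1, a=24
d=1 and a=2a₀=24 at k=2, so the next step gives (m, d) = (12, 4) again — its k=1 value — and the period has length 2.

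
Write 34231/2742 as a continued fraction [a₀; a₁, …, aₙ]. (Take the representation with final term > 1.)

34231 = 12×2742 + 1327
2742 = 2×1327 + 88
1327 = 15×88 + 7
88 = 12×7 + 4
7 = 1×4 + 3
4 = 1×3 + 1
3 = 3×1 + 0  (stop)
So 34231/2742 = [12; 2, 15, 12, 1, 1, 3].

[12; 2, 15, 12, 1, 1, 3]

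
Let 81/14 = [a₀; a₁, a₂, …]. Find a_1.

81 = 5·14 + 11   →  a_0 = 5
14 = 1·11 + 3   →  a_1 = 1

1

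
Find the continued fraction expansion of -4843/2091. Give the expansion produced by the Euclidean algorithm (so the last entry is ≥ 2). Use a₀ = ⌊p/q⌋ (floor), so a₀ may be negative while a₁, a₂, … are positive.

[-3; 1, 2, 6, 8, 3, 4]

-4843 = -3×2091 + 1430
2091 = 1×1430 + 661
1430 = 2×661 + 108
661 = 6×108 + 13
108 = 8×13 + 4
13 = 3×4 + 1
4 = 4×1 + 0  (stop)
So -4843/2091 = [-3; 1, 2, 6, 8, 3, 4].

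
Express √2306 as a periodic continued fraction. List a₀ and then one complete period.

a₀ = ⌊√2306⌋ = 48.
With m₀=0, d₀=1 and mₖ₊₁ = dₖaₖ − mₖ, dₖ₊₁ = (n − mₖ₊₁²)/dₖ, aₖ₊₁ = ⌊(a₀+mₖ₊₁)/dₖ₊₁⌋:
  k=1: m=48, d=2, a=48
  k=2: m=48, d=1, a=96
d=1 and a=2a₀=96 at k=2, so the next step gives (m, d) = (48, 2) again — its k=1 value — and the period has length 2.

[48; 48, 96]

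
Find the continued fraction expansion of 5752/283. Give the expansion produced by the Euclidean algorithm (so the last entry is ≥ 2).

[20; 3, 13, 7]

5752 = 20×283 + 92
283 = 3×92 + 7
92 = 13×7 + 1
7 = 7×1 + 0  (stop)
So 5752/283 = [20; 3, 13, 7].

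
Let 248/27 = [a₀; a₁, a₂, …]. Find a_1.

248 = 9·27 + 5   →  a_0 = 9
27 = 5·5 + 2   →  a_1 = 5

5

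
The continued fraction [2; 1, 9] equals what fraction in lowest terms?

Fold from the inside: start with 9/1.
  1 + 1/9 = 10/9
  2 + 9/10 = 29/10

29/10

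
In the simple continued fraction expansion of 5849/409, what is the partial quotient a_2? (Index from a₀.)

5849 = 14·409 + 123   →  a_0 = 14
409 = 3·123 + 40   →  a_1 = 3
123 = 3·40 + 3   →  a_2 = 3

3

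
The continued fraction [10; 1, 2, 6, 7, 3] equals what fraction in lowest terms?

4562/427

Fold from the inside: start with 3/1.
  7 + 1/3 = 22/3
  6 + 3/22 = 135/22
  2 + 22/135 = 292/135
  1 + 135/292 = 427/292
  10 + 292/427 = 4562/427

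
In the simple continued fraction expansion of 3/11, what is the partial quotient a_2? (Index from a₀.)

1

3 = 0·11 + 3   →  a_0 = 0
11 = 3·3 + 2   →  a_1 = 3
3 = 1·2 + 1   →  a_2 = 1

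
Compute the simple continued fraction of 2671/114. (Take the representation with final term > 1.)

2671 = 23×114 + 49
114 = 2×49 + 16
49 = 3×16 + 1
16 = 16×1 + 0  (stop)
So 2671/114 = [23; 2, 3, 16].

[23; 2, 3, 16]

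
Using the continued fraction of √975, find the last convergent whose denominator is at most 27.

281/9

√975 = [31; 4, 2, 4, 62, …] (period length 4).
Convergents:
  p_0/q_0 = 31/1
  p_1/q_1 = 125/4
  p_2/q_2 = 281/9
  p_3/q_3 = 1249/40
q_2 = 9 ≤ 27 < 40 = q_3, so the answer is 281/9.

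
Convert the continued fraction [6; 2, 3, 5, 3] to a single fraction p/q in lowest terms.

Using pₖ = aₖpₖ₋₁ + pₖ₋₂ and qₖ = aₖqₖ₋₁ + qₖ₋₂:
  k=0: a=6, p=6, q=1
  k=1: a=2, p=13, q=2
  k=2: a=3, p=45, q=7
  k=3: a=5, p=238, q=37
  k=4: a=3, p=759, q=118

759/118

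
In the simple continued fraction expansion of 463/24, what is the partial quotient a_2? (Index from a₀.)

2

463 = 19·24 + 7   →  a_0 = 19
24 = 3·7 + 3   →  a_1 = 3
7 = 2·3 + 1   →  a_2 = 2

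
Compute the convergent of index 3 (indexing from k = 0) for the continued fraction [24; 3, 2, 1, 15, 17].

Using pₖ = aₖpₖ₋₁ + pₖ₋₂, qₖ = aₖqₖ₋₁ + qₖ₋₂ (with p₋₁=1, p₋₂=0, q₋₁=0, q₋₂=1):
  k=0: a=24, p=24, q=1
  k=1: a=3, p=73, q=3
  k=2: a=2, p=170, q=7
  k=3: a=1, p=243, q=10

243/10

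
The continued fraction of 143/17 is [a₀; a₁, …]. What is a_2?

2

143 = 8·17 + 7   →  a_0 = 8
17 = 2·7 + 3   →  a_1 = 2
7 = 2·3 + 1   →  a_2 = 2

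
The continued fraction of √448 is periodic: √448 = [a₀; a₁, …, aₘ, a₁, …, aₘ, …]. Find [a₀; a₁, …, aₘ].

a₀ = ⌊√448⌋ = 21.
With m₀=0, d₀=1 and mₖ₊₁ = dₖaₖ − mₖ, dₖ₊₁ = (n − mₖ₊₁²)/dₖ, aₖ₊₁ = ⌊(a₀+mₖ₊₁)/dₖ₊₁⌋:
  k=1: m=21, d=7, a=6
  k=2: m=21, d=1, a=42
d=1 and a=2a₀=42 at k=2, so the next step gives (m, d) = (21, 7) again — its k=1 value — and the period has length 2.

[21; 6, 42]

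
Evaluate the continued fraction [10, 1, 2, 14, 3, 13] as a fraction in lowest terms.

18776/1759

Using pₖ = aₖpₖ₋₁ + pₖ₋₂ and qₖ = aₖqₖ₋₁ + qₖ₋₂:
  k=0: a=10, p=10, q=1
  k=1: a=1, p=11, q=1
  k=2: a=2, p=32, q=3
  k=3: a=14, p=459, q=43
  k=4: a=3, p=1409, q=132
  k=5: a=13, p=18776, q=1759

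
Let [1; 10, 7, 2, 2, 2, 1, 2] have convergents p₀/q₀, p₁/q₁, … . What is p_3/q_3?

167/152

Using pₖ = aₖpₖ₋₁ + pₖ₋₂, qₖ = aₖqₖ₋₁ + qₖ₋₂ (with p₋₁=1, p₋₂=0, q₋₁=0, q₋₂=1):
  k=0: a=1, p=1, q=1
  k=1: a=10, p=11, q=10
  k=2: a=7, p=78, q=71
  k=3: a=2, p=167, q=152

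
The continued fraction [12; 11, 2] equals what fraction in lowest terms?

Using pₖ = aₖpₖ₋₁ + pₖ₋₂ and qₖ = aₖqₖ₋₁ + qₖ₋₂:
  k=0: a=12, p=12, q=1
  k=1: a=11, p=133, q=11
  k=2: a=2, p=278, q=23

278/23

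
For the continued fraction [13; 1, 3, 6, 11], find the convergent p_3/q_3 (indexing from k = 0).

Using pₖ = aₖpₖ₋₁ + pₖ₋₂, qₖ = aₖqₖ₋₁ + qₖ₋₂ (with p₋₁=1, p₋₂=0, q₋₁=0, q₋₂=1):
  k=0: a=13, p=13, q=1
  k=1: a=1, p=14, q=1
  k=2: a=3, p=55, q=4
  k=3: a=6, p=344, q=25

344/25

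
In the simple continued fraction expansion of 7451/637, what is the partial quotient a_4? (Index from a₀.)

7451 = 11·637 + 444   →  a_0 = 11
637 = 1·444 + 193   →  a_1 = 1
444 = 2·193 + 58   →  a_2 = 2
193 = 3·58 + 19   →  a_3 = 3
58 = 3·19 + 1   →  a_4 = 3

3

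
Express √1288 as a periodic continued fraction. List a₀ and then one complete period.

a₀ = ⌊√1288⌋ = 35.
With m₀=0, d₀=1 and mₖ₊₁ = dₖaₖ − mₖ, dₖ₊₁ = (n − mₖ₊₁²)/dₖ, aₖ₊₁ = ⌊(a₀+mₖ₊₁)/dₖ₊₁⌋:
  k=1: m=35, d=63, a=1
  k=2: m=28, d=8, a=7
  k=3: m=28, d=63, a=1
  k=4: m=35, d=1, a=70
d=1 and a=2a₀=70 at k=4, so the next step gives (m, d) = (35, 63) again — its k=1 value — and the period has length 4.

[35; 1, 7, 1, 70]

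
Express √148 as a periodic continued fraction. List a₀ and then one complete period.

a₀ = ⌊√148⌋ = 12.
With m₀=0, d₀=1 and mₖ₊₁ = dₖaₖ − mₖ, dₖ₊₁ = (n − mₖ₊₁²)/dₖ, aₖ₊₁ = ⌊(a₀+mₖ₊₁)/dₖ₊₁⌋:
  k=1: m=12, d=4, a=6
  k=2: m=12, d=1, a=24
d=1 and a=2a₀=24 at k=2, so the next step gives (m, d) = (12, 4) again — its k=1 value — and the period has length 2.

[12; 6, 24]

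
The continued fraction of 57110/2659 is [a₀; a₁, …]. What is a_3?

57110 = 21·2659 + 1271   →  a_0 = 21
2659 = 2·1271 + 117   →  a_1 = 2
1271 = 10·117 + 101   →  a_2 = 10
117 = 1·101 + 16   →  a_3 = 1

1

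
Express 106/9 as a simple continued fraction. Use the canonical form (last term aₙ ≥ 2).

106 = 11·9 + 7
9 = 1·7 + 2
7 = 3·2 + 1
2 = 2·1 + 0  (stop)
So 106/9 = [11; 1, 3, 2].

[11; 1, 3, 2]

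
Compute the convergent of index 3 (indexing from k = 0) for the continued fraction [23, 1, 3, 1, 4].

Using pₖ = aₖpₖ₋₁ + pₖ₋₂, qₖ = aₖqₖ₋₁ + qₖ₋₂ (with p₋₁=1, p₋₂=0, q₋₁=0, q₋₂=1):
  k=0: a=23, p=23, q=1
  k=1: a=1, p=24, q=1
  k=2: a=3, p=95, q=4
  k=3: a=1, p=119, q=5

119/5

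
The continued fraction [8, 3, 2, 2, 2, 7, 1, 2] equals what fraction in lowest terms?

8243/994

Fold from the inside: start with 2/1.
  1 + 1/2 = 3/2
  7 + 2/3 = 23/3
  2 + 3/23 = 49/23
  2 + 23/49 = 121/49
  2 + 49/121 = 291/121
  3 + 121/291 = 994/291
  8 + 291/994 = 8243/994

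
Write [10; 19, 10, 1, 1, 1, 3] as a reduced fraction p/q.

Fold from the inside: start with 3/1.
  1 + 1/3 = 4/3
  1 + 3/4 = 7/4
  1 + 4/7 = 11/7
  10 + 7/11 = 117/11
  19 + 11/117 = 2234/117
  10 + 117/2234 = 22457/2234

22457/2234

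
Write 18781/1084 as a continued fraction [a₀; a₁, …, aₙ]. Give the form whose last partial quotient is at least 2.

[17; 3, 14, 8, 3]

18781 = 17×1084 + 353
1084 = 3×353 + 25
353 = 14×25 + 3
25 = 8×3 + 1
3 = 3×1 + 0  (stop)
So 18781/1084 = [17; 3, 14, 8, 3].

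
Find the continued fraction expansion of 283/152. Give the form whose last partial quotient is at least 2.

283 = 1·152 + 131
152 = 1·131 + 21
131 = 6·21 + 5
21 = 4·5 + 1
5 = 5·1 + 0  (stop)
So 283/152 = [1; 1, 6, 4, 5].

[1; 1, 6, 4, 5]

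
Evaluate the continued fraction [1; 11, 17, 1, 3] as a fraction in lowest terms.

856/785

Using pₖ = aₖpₖ₋₁ + pₖ₋₂ and qₖ = aₖqₖ₋₁ + qₖ₋₂:
  k=0: a=1, p=1, q=1
  k=1: a=11, p=12, q=11
  k=2: a=17, p=205, q=188
  k=3: a=1, p=217, q=199
  k=4: a=3, p=856, q=785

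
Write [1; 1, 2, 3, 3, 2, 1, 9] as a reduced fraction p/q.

1794/1057

Fold from the inside: start with 9/1.
  1 + 1/9 = 10/9
  2 + 9/10 = 29/10
  3 + 10/29 = 97/29
  3 + 29/97 = 320/97
  2 + 97/320 = 737/320
  1 + 320/737 = 1057/737
  1 + 737/1057 = 1794/1057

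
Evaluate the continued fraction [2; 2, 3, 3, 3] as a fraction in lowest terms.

185/76

Fold from the inside: start with 3/1.
  3 + 1/3 = 10/3
  3 + 3/10 = 33/10
  2 + 10/33 = 76/33
  2 + 33/76 = 185/76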